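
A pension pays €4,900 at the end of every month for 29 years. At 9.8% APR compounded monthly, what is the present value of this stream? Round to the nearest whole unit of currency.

€564,608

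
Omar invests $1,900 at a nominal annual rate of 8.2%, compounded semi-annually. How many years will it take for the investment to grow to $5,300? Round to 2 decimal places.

Periodic rate i = 0.082/2 = 0.041.
(1+i)^n = 5300/1900 = 2.78947, so n = ln 2.78947 / ln 1.041 = 25.5303 half-years
= 25.5303/2 years

12.77 years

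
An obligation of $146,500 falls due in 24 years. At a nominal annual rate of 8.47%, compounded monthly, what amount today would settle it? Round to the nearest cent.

Periodic rate i = 0.0847/12 = 0.00705833; n = 24 × 12 = 288 periods.
PV = FV·(1+i)^(−n) = 146,500 × 0.131907 = 19,324.3496

$19,324.35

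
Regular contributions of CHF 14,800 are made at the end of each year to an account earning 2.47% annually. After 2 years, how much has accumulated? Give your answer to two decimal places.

CHF 29,965.56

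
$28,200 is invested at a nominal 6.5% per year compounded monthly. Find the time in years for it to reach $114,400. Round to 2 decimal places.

21.60 years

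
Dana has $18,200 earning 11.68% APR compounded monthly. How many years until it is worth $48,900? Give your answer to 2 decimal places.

8.50 years

Periodic rate i = 0.1168/12 = 0.00973333.
(1+i)^n = 48900/18200 = 2.68681, so n = ln 2.68681 / ln 1.00973 = 102.0368 months
= 102.0368/12 years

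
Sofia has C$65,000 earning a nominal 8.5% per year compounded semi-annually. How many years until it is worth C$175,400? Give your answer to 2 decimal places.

Periodic rate i = 0.085/2 = 0.0425.
(1+i)^n = 175400/65000 = 2.69846, so n = ln 2.69846 / ln 1.0425 = 23.8501 half-years
= 23.8501/2 years

11.93 years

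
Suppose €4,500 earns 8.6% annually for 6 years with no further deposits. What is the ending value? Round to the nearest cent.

€7,382.30

FV = PV·(1+i)^n = 4,500 × 1.640510 = 7,382.2962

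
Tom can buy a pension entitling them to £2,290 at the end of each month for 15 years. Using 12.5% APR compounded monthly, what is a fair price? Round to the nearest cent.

Periodic rate i = 0.125/12 = 0.0104167; n = 15 × 12 = 180 periods.
PV = PMT · [1 − (1+i)^(−n)] / i = 2290 · 81.134449 = 185,797.8881

£185,797.89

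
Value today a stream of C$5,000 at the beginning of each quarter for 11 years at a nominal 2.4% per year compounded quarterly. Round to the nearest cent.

Periodic rate i = 0.024/4 = 0.006; n = 11 × 4 = 44 periods.
PV = PMT · [1 − (1+i)^(−n)] / i × (1+i) = 5000 · 38.801488 = 194,007.4423
Payments are at the start of each period, so multiply by (1+i).

C$194,007.44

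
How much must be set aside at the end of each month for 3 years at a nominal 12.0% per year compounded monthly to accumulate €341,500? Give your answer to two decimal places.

€7,927.69

With 12 periods per year: i = 0.01, n = 36.
FV-annuity factor = 43.076878; PMT = 341500 / 43.076878 = 7,927.6868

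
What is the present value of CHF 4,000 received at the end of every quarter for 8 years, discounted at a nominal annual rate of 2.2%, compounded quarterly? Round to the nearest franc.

i = 0.022/4 = 0.0055 per quarter; n = 8·4 = 32.
PV = PMT · [1 − (1+i)^(−n)] / i = 4000 · 29.268638 = 117,074.5529

CHF 117,075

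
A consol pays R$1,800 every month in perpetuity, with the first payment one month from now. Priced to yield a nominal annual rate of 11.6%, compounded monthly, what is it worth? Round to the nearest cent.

R$186,206.90

Periodic rate i = 0.116/12 = 0.00966667.
PV = C/r = 1800/0.00966667 = 186,206.8966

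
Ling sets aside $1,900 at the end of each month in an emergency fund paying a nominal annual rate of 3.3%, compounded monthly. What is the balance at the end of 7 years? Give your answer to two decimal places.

$179,263.18

Periodic rate i = 0.033/12 = 0.00275; n = 7 × 12 = 84 periods.
FV = 1900 × [(1+0.00275)^84 − 1] / 0.00275 = 1900 × 94.349044 = 179,263.1844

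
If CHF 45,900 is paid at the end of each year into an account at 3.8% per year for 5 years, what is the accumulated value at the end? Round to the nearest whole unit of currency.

FV = 45900 × [(1+0.038)^5 − 1] / 0.038 = 45900 × 5.394716 = 247,617.4848

CHF 247,617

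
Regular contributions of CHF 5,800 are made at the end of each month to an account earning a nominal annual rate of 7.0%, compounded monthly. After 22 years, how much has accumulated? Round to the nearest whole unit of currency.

CHF 3,622,945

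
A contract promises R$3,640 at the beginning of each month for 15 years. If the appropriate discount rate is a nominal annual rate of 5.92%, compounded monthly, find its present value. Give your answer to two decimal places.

Periodic rate i = 0.0592/12 = 0.00493333; n = 15 × 12 = 180 periods.
PV = PMT · [1 − (1+i)^(−n)] / i × (1+i) = 3640 · 119.700349 = 435,709.2719
Payments are at the start of each period, so multiply by (1+i).

R$435,709.27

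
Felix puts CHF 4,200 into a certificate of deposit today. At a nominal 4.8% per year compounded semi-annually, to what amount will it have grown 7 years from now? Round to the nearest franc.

With 2 periods per year: i = 0.024, n = 14.
FV = 4,200 × (1 + 0.024)^14 = 5,853.9456

CHF 5,854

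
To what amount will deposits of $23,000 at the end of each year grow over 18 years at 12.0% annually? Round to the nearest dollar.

FV = PMT · [(1+i)^n − 1] / i = 23000 · 55.749715 = 1,282,243.4440

$1,282,243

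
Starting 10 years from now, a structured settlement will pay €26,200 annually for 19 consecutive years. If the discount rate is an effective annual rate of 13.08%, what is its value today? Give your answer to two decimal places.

Value one period before first payment (t=9): 26200 × [1 − (1+0.1308)^(−19)] / 0.1308 = 26200 × 6.905549 = 180,925.3830
Discount back 9 years: 180,925.3830 × (1+0.1308)^(−9) = 180,925.3830 × 0.330771 = 59,844.9216

€59,844.92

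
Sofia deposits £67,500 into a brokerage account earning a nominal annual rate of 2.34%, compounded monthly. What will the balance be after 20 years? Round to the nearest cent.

£107,734.72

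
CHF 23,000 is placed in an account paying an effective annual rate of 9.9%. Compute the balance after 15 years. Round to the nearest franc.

FV = PV·(1+i)^n = 23,000 × 4.120647 = 94,774.8755

CHF 94,775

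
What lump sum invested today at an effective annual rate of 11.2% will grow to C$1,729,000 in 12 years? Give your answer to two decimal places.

PV = 1,729,000 / (1 + 0.112)^12 = 1,729,000 / 3.574847 = 483,657.0764

C$483,657.08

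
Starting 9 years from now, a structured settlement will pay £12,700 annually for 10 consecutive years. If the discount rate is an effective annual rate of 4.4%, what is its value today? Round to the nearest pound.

£71,559

PV at t=8 (ordinary 10-year annuity): 12700 × a(10|0.044) = 12700 × 7.951768 = 100,987.4486
PV₀ = 100,987.4486 / (1+0.044)^8 = 100,987.4486 / 1.411250 = 71,558.8596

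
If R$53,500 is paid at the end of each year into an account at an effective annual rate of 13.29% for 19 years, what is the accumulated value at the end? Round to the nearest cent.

R$3,907,357.23

FV = PMT · [(1+i)^n − 1] / i = 53500 · 73.034715 = 3,907,357.2324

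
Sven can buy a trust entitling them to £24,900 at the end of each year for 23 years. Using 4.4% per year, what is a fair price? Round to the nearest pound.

PV = 24900 × [1 − (1+0.044)^(−23)] / 0.044 = 24900 × 14.285457 = 355,707.8859

£355,708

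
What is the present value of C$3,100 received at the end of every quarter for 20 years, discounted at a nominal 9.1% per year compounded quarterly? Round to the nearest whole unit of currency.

Periodic rate i = 0.091/4 = 0.02275; n = 20 × 4 = 80 periods.
Annuity factor a(80|0.02275) = 36.687297; PV = 3100 × 36.687297 = 113,730.6210

C$113,731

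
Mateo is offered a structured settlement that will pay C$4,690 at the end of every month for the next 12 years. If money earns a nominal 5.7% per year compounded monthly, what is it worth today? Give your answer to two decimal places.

Periodic rate i = 0.057/12 = 0.00475; n = 12 × 12 = 144 periods.
PV = 4690 × [1 − (1+0.00475)^(−144)] / 0.00475 = 4690 × 104.123713 = 488,340.2160

C$488,340.22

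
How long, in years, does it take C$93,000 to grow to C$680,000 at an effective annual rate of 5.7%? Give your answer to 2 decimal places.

n = ln(680000/93000) / ln(1+0.057) = ln(7.31183) / 0.055435 = 35.8889 years

35.89 years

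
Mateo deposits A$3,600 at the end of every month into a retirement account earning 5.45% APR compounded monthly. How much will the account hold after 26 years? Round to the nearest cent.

i = 0.0545/12 = 0.00454167 per month; n = 26·12 = 312.
FV = PMT · [(1+i)^n − 1] / i = 3600 · 685.104551 = 2,466,376.3824

A$2,466,376.38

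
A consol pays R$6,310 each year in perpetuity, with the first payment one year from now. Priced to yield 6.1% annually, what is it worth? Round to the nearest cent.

R$103,442.62

PV = PMT / i = 6310 / 0.061 = 103,442.6230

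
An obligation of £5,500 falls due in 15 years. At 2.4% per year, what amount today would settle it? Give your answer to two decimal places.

£3,853.57

PV = 5,500 / (1 + 0.024)^15 = 5,500 / 1.427248 = 3,853.5708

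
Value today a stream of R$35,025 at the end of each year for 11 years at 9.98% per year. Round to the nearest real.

R$227,699

Annuity factor a(11|0.0998) = 6.501046; PV = 35025 × 6.501046 = 227,699.1209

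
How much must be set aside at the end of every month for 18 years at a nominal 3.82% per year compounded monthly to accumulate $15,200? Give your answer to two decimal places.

$49.04

i = 0.0382/12 = 0.00318333 per month; n = 18·12 = 216.
PMT = 15200 / ( [(1+0.00318333)^216 − 1] / 0.00318333 ) = 15200 / 309.978658 = 49.0356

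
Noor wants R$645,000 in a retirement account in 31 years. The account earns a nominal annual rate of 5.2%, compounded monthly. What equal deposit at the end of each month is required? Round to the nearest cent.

Periodic rate i = 0.052/12 = 0.00433333; n = 31 × 12 = 372 periods.
FV-annuity factor = 922.015271; PMT = 645000 / 922.015271 = 699.5546

R$699.55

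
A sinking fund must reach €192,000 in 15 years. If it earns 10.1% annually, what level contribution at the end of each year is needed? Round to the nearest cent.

FV-annuity factor = 32.025491; PMT = 192000 / 32.025491 = 5,995.2243

€5,995.22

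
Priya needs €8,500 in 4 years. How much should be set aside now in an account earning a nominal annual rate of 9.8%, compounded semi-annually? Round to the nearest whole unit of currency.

€5,797

Periodic rate i = 0.098/2 = 0.049; n = 4 × 2 = 8 periods.
PV = FV·(1+i)^(−n) = 8,500 × 0.682018 = 5,797.1564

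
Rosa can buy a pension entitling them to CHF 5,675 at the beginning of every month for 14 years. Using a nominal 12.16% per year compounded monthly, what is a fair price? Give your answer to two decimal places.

CHF 461,723.01

i = 0.1216/12 = 0.0101333 per month; n = 14·12 = 168.
PV = 5675 × [1 − (1+0.0101333)^(−168)] / 0.0101333 × (1+i) = 5675 × 81.360883 = 461,723.0130
(Beginning-of-period payments → annuity-due factor ×(1+i).)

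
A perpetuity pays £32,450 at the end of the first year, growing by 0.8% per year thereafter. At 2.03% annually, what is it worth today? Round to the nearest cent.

£2,638,211.38

PV = PMT / (i − g) = 32450 / (0.0203 − 0.008) = 32450 / 0.012300 = 2,638,211.3821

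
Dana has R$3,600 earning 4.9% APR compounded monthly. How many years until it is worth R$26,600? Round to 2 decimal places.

Periodic rate i = 0.049/12 = 0.00408333.
n = ln(26600/3600) / ln(1+0.00408333) = ln(7.38889) / 0.004075 = 490.7897 months
= 490.7897/12 years

40.90 years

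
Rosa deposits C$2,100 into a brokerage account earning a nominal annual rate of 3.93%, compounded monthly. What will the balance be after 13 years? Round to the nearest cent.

With 12 periods per year: i = 0.003275, n = 156.
2,100 × (1+0.003275)^156 = 2,100 × 1.665400 = 3,497.3396

C$3,497.34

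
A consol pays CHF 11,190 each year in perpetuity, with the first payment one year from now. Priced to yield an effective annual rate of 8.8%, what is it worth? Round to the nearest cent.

PV = C/r = 11190/0.088 = 127,159.0909

CHF 127,159.09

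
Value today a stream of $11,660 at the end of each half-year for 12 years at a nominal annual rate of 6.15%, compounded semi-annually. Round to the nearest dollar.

Periodic rate i = 0.0615/2 = 0.03075; n = 12 × 2 = 24 periods.
Annuity factor a(24|0.03075) = 16.799525; PV = 11660 × 16.799525 = 195,882.4665

$195,882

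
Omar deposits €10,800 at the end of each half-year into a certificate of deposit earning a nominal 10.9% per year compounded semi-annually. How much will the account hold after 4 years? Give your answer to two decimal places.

€104,805.07

Periodic rate i = 0.109/2 = 0.0545; n = 4 × 2 = 8 periods.
FV = 10800 × [(1+0.0545)^8 − 1] / 0.0545 = 10800 × 9.704173 = 104,805.0709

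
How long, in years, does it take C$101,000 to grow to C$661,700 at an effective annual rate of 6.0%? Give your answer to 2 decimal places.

(1+i)^n = 661700/101000 = 6.55149, so n = ln 6.55149 / ln 1.06 = 32.2589 years

32.26 years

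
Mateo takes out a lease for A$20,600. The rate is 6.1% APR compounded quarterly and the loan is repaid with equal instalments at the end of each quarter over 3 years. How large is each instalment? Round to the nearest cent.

A$1,891.55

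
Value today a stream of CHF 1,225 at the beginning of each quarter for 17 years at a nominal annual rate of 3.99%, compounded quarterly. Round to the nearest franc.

CHF 60,876

Periodic rate i = 0.0399/4 = 0.009975; n = 17 × 4 = 68 periods.
PV = 1225 × [1 − (1+0.009975)^(−68)] / 0.009975 × (1+i) = 1225 × 49.695091 = 60,876.4866
Payments are at the start of each period, so multiply by (1+i).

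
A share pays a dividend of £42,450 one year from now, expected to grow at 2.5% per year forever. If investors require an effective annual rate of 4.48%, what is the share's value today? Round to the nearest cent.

£2,143,939.39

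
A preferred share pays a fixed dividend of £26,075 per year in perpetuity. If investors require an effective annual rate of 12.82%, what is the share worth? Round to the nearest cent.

£203,393.14

PV = PMT / i = 26075 / 0.1282 = 203,393.1357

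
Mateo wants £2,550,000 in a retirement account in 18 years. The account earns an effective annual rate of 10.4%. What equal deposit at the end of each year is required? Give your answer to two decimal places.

£53,735.24

PMT = 2.55e+06 / ( [(1+0.104)^18 − 1] / 0.104 ) = 2.55e+06 / 47.454893 = 53,735.2391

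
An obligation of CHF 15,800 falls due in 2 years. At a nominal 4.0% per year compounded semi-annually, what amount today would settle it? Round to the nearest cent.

Periodic rate i = 0.04/2 = 0.02; n = 2 × 2 = 4 periods.
Discount factor = (1+0.02)^(−4) = 0.923845; PV = 15,800 × 0.923845 = 14,596.7577

CHF 14,596.76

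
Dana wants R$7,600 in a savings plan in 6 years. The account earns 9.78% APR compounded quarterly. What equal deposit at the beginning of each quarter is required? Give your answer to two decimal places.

R$230.89

Periodic rate i = 0.0978/4 = 0.02445; n = 6 × 4 = 24 periods.
FV-annuity factor × (1+i) = 32.915485; PMT = 7600 / 32.915485 = 230.8944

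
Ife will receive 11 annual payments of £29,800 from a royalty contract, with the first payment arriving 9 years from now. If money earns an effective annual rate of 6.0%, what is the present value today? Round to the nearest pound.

£147,460

PV at t=8 (ordinary 11-year annuity): 29800 × a(11|0.06) = 29800 × 7.886875 = 235,028.8624
PV₀ = 235,028.8624 / (1+0.06)^8 = 235,028.8624 / 1.593848 = 147,460.0159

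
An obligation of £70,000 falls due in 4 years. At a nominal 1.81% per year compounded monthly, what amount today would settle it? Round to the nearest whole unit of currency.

£65,115

i = 0.0181/12 = 0.00150833 per month; n = 4·12 = 48.
PV = 70,000 / (1 + 0.00150833)^48 = 70,000 / 1.075027 = 65,114.6648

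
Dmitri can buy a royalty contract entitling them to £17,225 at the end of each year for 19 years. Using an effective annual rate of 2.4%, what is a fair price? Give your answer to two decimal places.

PV = 17225 × [1 − (1+0.024)^(−19)] / 0.024 = 17225 × 15.115135 = 260,358.1972

£260,358.20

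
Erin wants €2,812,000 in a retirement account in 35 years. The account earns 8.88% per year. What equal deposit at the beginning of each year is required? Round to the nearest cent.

€12,302.39

PMT = 2.812e+06 / ( [(1+0.0888)^35 − 1] / 0.0888 × (1+i) ) = 2.812e+06 / 228.573445 = 12,302.3914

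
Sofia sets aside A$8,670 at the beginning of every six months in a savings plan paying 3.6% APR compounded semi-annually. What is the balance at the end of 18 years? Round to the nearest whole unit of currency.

With 2 periods per year: i = 0.018, n = 36.
FV = 8670 × [(1+0.018)^36 − 1] / 0.018 × (1+i) = 8670 × 50.941181 = 441,660.0415
(annuity-due: payments at period start, so ×(1+i).)

A$441,660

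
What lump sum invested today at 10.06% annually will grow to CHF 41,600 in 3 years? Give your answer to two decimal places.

CHF 31,203.61

PV = 41,600 / (1 + 0.1006)^3 = 41,600 / 1.333179 = 31,203.6074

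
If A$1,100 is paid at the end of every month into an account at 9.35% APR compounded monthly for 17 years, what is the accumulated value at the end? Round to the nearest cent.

Periodic rate i = 0.0935/12 = 0.00779167; n = 17 × 12 = 204 periods.
FV = PMT · [(1+i)^n − 1] / i = 1100 · 496.838027 = 546,521.8296

A$546,521.83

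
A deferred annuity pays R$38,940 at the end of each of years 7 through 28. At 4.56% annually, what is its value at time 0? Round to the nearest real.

Value one period before first payment (t=6): 38940 × [1 − (1+0.0456)^(−22)] / 0.0456 = 38940 × 13.707540 = 533,771.5975
Discount back 6 years: 533,771.5975 × (1+0.0456)^(−6) = 533,771.5975 × 0.765256 = 408,471.7381

R$408,472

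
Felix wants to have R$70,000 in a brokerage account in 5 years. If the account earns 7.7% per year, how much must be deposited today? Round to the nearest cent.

Discount factor = (1+0.077)^(−5) = 0.690115; PV = 70,000 × 0.690115 = 48,308.0518

R$48,308.05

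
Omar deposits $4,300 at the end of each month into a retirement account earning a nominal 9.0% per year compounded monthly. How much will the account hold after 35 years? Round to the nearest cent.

With 12 periods per year: i = 0.0075, n = 420.
FV = PMT · [(1+i)^n − 1] / i = 4300 · 2941.784474 = 12,649,673.2363

$12,649,673.24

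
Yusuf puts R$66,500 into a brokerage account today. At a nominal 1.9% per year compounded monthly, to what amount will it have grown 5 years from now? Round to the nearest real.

Periodic rate i = 0.019/12 = 0.00158333; n = 5 × 12 = 60 periods.
66,500 × (1+0.00158333)^60 = 66,500 × 1.099576 = 73,121.8201

R$73,122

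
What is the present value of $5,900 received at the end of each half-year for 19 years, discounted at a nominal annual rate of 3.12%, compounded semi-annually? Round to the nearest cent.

$168,182.97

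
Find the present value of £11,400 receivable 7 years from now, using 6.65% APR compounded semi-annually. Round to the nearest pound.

Periodic rate i = 0.0665/2 = 0.03325; n = 7 × 2 = 14 periods.
Discount factor = (1+0.03325)^(−14) = 0.632593; PV = 11,400 × 0.632593 = 7,211.5573

£7,212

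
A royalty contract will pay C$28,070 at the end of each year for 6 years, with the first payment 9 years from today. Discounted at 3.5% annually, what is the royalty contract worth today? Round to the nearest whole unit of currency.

C$113,587

PV at t=8 (ordinary 6-year annuity): 28070 × a(6|0.035) = 28070 × 5.328553 = 149,572.4833
PV₀ = 149,572.4833 / (1+0.035)^8 = 149,572.4833 / 1.316809 = 113,587.0723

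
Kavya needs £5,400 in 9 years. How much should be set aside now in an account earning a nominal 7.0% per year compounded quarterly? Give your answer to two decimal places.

£2,891.71

i = 0.07/4 = 0.0175 per quarter; n = 9·4 = 36.
PV = 5,400 / (1 + 0.0175)^36 = 5,400 / 1.867407 = 2,891.7099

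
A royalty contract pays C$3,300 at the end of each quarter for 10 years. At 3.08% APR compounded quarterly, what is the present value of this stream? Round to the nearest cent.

Periodic rate i = 0.0308/4 = 0.0077; n = 10 × 4 = 40 periods.
PV = 3300 × [1 − (1+0.0077)^(−40)] / 0.0077 = 3300 × 34.313916 = 113,235.9238

C$113,235.92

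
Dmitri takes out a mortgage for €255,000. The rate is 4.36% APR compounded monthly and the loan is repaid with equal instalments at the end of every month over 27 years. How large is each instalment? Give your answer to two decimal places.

Periodic rate i = 0.0436/12 = 0.00363333; n = 27 × 12 = 324 periods.
Annuity-PV factor = 190.238968; PMT = 255000 / 190.238968 = 1,340.4194

€1,340.42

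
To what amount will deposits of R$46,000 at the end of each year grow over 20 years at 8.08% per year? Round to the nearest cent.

FV = 46000 × [(1+0.0808)^20 − 1] / 0.0808 = 46000 × 46.169510 = 2,123,797.4800

R$2,123,797.48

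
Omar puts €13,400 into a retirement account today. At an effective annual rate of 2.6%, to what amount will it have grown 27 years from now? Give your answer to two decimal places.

€26,796.84

FV = 13,400 × (1 + 0.026)^27 = 26,796.8373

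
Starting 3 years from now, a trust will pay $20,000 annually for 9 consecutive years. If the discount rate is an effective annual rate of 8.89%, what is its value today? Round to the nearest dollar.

$101,579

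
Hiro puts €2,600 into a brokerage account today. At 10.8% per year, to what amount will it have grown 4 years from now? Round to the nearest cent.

€3,918.61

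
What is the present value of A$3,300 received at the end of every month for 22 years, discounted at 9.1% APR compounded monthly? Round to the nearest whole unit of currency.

A$375,944

i = 0.091/12 = 0.00758333 per month; n = 22·12 = 264.
Annuity factor a(264|0.00758333) = 113.922348; PV = 3300 × 113.922348 = 375,943.7499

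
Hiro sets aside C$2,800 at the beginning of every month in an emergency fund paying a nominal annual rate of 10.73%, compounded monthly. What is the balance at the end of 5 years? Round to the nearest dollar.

C$223,035

Periodic rate i = 0.1073/12 = 0.00894167; n = 5 × 12 = 60 periods.
Accumulation factor s(60|0.00894167) × (1+i) = 79.655297; FV = 2800 × 79.655297 = 223,034.8317
Payments are at the start of each period, so multiply by (1+i).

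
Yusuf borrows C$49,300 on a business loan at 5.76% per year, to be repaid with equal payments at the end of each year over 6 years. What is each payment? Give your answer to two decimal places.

C$9,950.30

Annuity-PV factor = 4.954623; PMT = 49300 / 4.954623 = 9,950.3030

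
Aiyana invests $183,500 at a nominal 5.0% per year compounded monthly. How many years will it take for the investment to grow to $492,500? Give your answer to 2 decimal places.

19.79 years

Periodic rate i = 0.05/12 = 0.00416667.
(1+i)^n = 492500/183500 = 2.68392, so n = ln 2.68392 / ln 1.00417 = 237.4404 months
= 237.4404/12 years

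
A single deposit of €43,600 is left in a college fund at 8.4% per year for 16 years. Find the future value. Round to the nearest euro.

€158,473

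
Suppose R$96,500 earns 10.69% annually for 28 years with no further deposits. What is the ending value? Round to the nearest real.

96,500 × (1+0.1069)^28 = 96,500 × 17.180462 = 1,657,914.6220

R$1,657,915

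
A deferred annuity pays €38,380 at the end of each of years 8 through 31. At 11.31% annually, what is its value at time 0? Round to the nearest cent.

€148,040.27

PV at t=7 (ordinary 24-year annuity): 38380 × a(24|0.1131) = 38380 × 8.166090 = 313,414.5497
Discount back 7 years: 313,414.5497 × (1+0.1131)^(−7) = 313,414.5497 × 0.472347 = 148,040.2721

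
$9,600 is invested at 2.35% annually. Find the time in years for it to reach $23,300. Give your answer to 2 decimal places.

n = ln(23300/9600) / ln(1+0.0235) = ln(2.42708) / 0.023228 = 38.1731 years

38.17 years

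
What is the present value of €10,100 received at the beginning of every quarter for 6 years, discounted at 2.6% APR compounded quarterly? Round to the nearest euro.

€225,222

With 4 periods per year: i = 0.0065, n = 24.
PV = PMT · [1 − (1+i)^(−n)] / i × (1+i) = 10100 · 22.299209 = 225,222.0130
Payments are at the start of each period, so multiply by (1+i).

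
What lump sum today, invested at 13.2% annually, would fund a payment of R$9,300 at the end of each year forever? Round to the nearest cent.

PV = PMT / i = 9300 / 0.132 = 70,454.5455

R$70,454.55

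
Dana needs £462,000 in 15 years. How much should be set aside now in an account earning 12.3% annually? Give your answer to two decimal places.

£81,085.95

Discount factor = (1+0.123)^(−15) = 0.175511; PV = 462,000 × 0.175511 = 81,085.9542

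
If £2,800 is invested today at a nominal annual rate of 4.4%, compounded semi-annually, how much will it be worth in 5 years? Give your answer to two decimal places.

£3,480.70

Periodic rate i = 0.044/2 = 0.022; n = 5 × 2 = 10 periods.
2,800 × (1+0.022)^10 = 2,800 × 1.243108 = 3,480.7032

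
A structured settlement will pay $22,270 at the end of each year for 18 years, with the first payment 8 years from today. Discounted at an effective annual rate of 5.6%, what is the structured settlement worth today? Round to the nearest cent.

Value one period before first payment (t=7): 22270 × [1 − (1+0.056)^(−18)] / 0.056 = 22270 × 11.160434 = 248,542.8558
Discount back 7 years: 248,542.8558 × (1+0.056)^(−7) = 248,542.8558 × 0.682893 = 169,728.1419

$169,728.14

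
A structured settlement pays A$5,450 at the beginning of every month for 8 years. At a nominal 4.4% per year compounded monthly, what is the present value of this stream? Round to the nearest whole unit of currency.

A$441,975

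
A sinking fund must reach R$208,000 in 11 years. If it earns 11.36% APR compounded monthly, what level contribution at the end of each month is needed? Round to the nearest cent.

R$797.68

With 12 periods per year: i = 0.00946667, n = 132.
PMT = 208000 / ( [(1+0.00946667)^132 − 1] / 0.00946667 ) = 208000 / 260.757067 = 797.6773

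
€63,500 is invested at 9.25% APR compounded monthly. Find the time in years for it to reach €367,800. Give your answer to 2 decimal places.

19.06 years

Periodic rate i = 0.0925/12 = 0.00770833.
n = ln(367800/63500) / ln(1+0.00770833) = ln(5.79213) / 0.007679 = 228.7473 months
= 228.7473/12 years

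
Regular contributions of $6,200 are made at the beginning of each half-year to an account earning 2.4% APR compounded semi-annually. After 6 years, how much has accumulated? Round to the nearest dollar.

i = 0.024/2 = 0.012 per half-year; n = 6·2 = 12.
FV = 6200 × [(1+0.012)^12 − 1] / 0.012 × (1+i) = 6200 × 12.978447 = 80,466.3692
(annuity-due: payments at period start, so ×(1+i).)

$80,466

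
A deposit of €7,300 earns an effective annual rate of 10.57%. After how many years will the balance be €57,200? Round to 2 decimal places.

n = ln(57200/7300) / ln(1+0.1057) = ln(7.83562) / 0.100479 = 20.4887 years

20.49 years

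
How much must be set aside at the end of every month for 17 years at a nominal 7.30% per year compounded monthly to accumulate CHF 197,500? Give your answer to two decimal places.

Periodic rate i = 0.073/12 = 0.00608333; n = 17 × 12 = 204 periods.
FV-annuity factor = 402.097142; PMT = 197500 / 402.097142 = 491.1748

CHF 491.17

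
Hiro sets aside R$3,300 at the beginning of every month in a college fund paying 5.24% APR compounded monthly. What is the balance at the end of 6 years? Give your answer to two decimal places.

Periodic rate i = 0.0524/12 = 0.00436667; n = 6 × 12 = 72 periods.
FV = 3300 × [(1+0.00436667)^72 − 1] / 0.00436667 × (1+i) = 3300 × 84.757908 = 279,701.0968
(Beginning-of-period payments → annuity-due factor ×(1+i).)

R$279,701.10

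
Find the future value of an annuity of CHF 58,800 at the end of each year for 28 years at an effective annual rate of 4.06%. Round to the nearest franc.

CHF 2,965,378

Accumulation factor s(28|0.0406) = 50.431603; FV = 58800 × 50.431603 = 2,965,378.2569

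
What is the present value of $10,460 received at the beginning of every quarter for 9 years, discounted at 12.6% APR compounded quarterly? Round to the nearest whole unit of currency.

$230,374

Periodic rate i = 0.126/4 = 0.0315; n = 9 × 4 = 36 periods.
Annuity factor a(36|0.0315) × (1+i) = 22.024266; PV = 10460 × 22.024266 = 230,373.8221
(annuity-due: payments at period start, so ×(1+i).)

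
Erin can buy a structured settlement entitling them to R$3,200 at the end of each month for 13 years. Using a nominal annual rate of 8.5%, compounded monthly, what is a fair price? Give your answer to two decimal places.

With 12 periods per year: i = 0.00708333, n = 156.
Annuity factor a(156|0.00708333) = 94.234798; PV = 3200 × 94.234798 = 301,551.3523

R$301,551.35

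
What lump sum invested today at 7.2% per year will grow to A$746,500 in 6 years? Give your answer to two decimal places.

PV = FV·(1+i)^(−n) = 746,500 × 0.658918 = 491,882.1922

A$491,882.19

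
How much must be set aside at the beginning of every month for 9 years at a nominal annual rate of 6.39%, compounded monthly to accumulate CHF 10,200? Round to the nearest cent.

CHF 69.75

With 12 periods per year: i = 0.005325, n = 108.
FV-annuity factor × (1+i) = 146.239109; PMT = 10200 / 146.239109 = 69.7488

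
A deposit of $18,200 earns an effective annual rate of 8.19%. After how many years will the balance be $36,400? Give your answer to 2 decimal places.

(1+i)^n = 36400/18200 = 2.00000, so n = ln 2.00000 / ln 1.0819 = 8.8054 years

8.81 years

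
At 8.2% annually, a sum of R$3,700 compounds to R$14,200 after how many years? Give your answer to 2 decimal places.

n = ln(14200/3700) / ln(1+0.082) = ln(3.83784) / 0.078811 = 17.0650 years

17.06 years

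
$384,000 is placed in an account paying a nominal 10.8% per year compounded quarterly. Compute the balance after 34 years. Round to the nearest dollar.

i = 0.108/4 = 0.027 per quarter; n = 34·4 = 136.
384,000 × (1+0.027)^136 = 384,000 × 37.461083 = 14,385,055.8904

$14,385,056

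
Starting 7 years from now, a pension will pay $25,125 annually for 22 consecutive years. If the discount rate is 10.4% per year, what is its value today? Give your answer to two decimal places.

$118,298.00

Value one period before first payment (t=6): 25125 × [1 − (1+0.104)^(−22)] / 0.104 = 25125 × 8.524831 = 214,186.3773
PV₀ = 214,186.3773 / (1+0.104)^6 = 214,186.3773 / 1.810566 = 118,298.0008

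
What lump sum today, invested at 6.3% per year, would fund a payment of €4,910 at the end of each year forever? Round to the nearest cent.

€77,936.51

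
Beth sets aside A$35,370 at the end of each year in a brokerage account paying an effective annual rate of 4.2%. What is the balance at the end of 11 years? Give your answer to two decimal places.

A$481,987.30

Accumulation factor s(11|0.042) = 13.627009; FV = 35370 × 13.627009 = 481,987.3038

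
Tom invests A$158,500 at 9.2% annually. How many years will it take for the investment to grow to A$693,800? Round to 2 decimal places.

(1+i)^n = 693800/158500 = 4.37729, so n = ln 4.37729 / ln 1.092 = 16.7755 years

16.78 years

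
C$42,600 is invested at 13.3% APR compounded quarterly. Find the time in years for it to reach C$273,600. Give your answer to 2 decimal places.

14.21 years

Periodic rate i = 0.133/4 = 0.03325.
n = ln(273600/42600) / ln(1+0.03325) = ln(6.42254) / 0.032709 = 56.8591 quarters
= 56.8591/4 years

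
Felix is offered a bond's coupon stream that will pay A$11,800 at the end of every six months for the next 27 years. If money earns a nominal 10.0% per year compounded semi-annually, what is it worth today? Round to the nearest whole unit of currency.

i = 0.1/2 = 0.05 per half-year; n = 27·2 = 54.
PV = PMT · [1 − (1+i)^(−n)] / i = 11800 · 18.565146 = 219,068.7176

A$219,069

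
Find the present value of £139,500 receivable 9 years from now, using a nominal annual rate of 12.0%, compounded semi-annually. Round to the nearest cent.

Periodic rate i = 0.12/2 = 0.06; n = 9 × 2 = 18 periods.
PV = 139,500 / (1 + 0.06)^18 = 139,500 / 2.854339 = 48,872.9589

£48,872.96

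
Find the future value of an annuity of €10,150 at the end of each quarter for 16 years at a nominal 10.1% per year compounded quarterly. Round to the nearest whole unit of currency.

i = 0.101/4 = 0.02525 per quarter; n = 16·4 = 64.
Accumulation factor s(64|0.02525) = 155.759980; FV = 10150 × 155.759980 = 1,580,963.8005

€1,580,964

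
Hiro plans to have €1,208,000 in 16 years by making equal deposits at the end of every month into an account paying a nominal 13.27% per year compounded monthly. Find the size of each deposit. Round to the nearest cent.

€1,839.75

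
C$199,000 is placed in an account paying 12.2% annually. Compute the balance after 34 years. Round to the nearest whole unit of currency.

FV = PV·(1+i)^n = 199,000 × 50.090704 = 9,968,050.0905

C$9,968,050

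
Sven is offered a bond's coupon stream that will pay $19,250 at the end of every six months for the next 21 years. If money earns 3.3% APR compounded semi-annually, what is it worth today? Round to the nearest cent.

$579,938.81

i = 0.033/2 = 0.0165 per half-year; n = 21·2 = 42.
PV = 19250 × [1 − (1+0.0165)^(−42)] / 0.0165 = 19250 × 30.126692 = 579,938.8146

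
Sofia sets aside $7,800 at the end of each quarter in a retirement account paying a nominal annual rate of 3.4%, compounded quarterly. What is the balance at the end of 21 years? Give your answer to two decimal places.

With 4 periods per year: i = 0.0085, n = 84.
Accumulation factor s(84|0.0085) = 121.881272; FV = 7800 × 121.881272 = 950,673.9229

$950,673.92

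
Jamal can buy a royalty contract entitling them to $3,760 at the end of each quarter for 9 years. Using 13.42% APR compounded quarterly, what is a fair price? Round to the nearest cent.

Periodic rate i = 0.1342/4 = 0.03355; n = 9 × 4 = 36 periods.
Annuity factor a(36|0.03355) = 20.720237; PV = 3760 × 20.720237 = 77,908.0920

$77,908.09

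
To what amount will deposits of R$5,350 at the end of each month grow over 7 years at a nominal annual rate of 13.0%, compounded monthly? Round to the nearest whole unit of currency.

R$727,038

Periodic rate i = 0.13/12 = 0.0108333; n = 7 × 12 = 84 periods.
FV = PMT · [(1+i)^n − 1] / i = 5350 · 135.894861 = 727,037.5041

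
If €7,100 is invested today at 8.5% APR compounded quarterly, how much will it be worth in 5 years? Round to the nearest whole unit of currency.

€10,812

With 4 periods per year: i = 0.02125, n = 20.
7,100 × (1+0.02125)^20 = 7,100 × 1.522795 = 10,811.8432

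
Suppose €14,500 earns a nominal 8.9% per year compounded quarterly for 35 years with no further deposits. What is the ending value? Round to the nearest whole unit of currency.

€315,766

Periodic rate i = 0.089/4 = 0.02225; n = 35 × 4 = 140 periods.
14,500 × (1+0.02225)^140 = 14,500 × 21.776932 = 315,765.5116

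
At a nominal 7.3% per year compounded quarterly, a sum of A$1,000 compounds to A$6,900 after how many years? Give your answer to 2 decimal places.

Periodic rate i = 0.073/4 = 0.01825.
n = ln(6900/1000) / ln(1+0.01825) = ln(6.90000) / 0.018085 = 106.7996 quarters
= 106.7996/4 years

26.70 years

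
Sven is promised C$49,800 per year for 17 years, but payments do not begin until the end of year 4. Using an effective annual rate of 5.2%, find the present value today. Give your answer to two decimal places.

PV at t=3 (ordinary 17-year annuity): 49800 × a(17|0.052) = 49800 × 11.107533 = 553,155.1468
Discount back 3 years: 553,155.1468 × (1+0.052)^(−3) = 553,155.1468 × 0.858920 = 475,116.0899

C$475,116.09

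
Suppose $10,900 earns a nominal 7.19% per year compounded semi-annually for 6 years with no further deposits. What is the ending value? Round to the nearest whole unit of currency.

$16,653

Periodic rate i = 0.0719/2 = 0.03595; n = 6 × 2 = 12 periods.
FV = PV·(1+i)^n = 10,900 × 1.527797 = 16,652.9829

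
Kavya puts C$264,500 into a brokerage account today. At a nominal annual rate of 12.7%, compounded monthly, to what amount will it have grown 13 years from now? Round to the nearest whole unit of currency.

C$1,366,716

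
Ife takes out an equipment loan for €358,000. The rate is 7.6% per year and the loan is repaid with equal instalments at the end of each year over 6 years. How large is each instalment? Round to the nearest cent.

PMT = 358000 / ( [1 − (1+0.076)^(−6)] / 0.076 ) = 358000 / 4.679517 = 76,503.6278

€76,503.63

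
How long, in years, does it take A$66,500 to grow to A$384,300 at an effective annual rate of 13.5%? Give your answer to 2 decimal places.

n = ln(384300/66500) / ln(1+0.135) = ln(5.77895) / 0.126633 = 13.8528 years

13.85 years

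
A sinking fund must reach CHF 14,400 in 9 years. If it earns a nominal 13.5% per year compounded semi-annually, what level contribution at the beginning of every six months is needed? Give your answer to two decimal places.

CHF 406.39

With 2 periods per year: i = 0.0675, n = 18.
FV-annuity factor × (1+i) = 35.434259; PMT = 14400 / 35.434259 = 406.3864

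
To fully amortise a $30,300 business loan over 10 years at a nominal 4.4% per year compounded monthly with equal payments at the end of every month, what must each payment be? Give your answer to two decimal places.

Periodic rate i = 0.044/12 = 0.00366667; n = 10 × 12 = 120 periods.
PMT = 30300 / ( [1 − (1+0.00366667)^(−120)] / 0.00366667 ) = 30300 / 96.939577 = 312.5658

$312.57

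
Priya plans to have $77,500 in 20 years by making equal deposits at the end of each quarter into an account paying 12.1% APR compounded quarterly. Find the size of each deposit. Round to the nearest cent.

$238.02

Periodic rate i = 0.121/4 = 0.03025; n = 20 × 4 = 80 periods.
FV-annuity factor = 325.603414; PMT = 77500 / 325.603414 = 238.0196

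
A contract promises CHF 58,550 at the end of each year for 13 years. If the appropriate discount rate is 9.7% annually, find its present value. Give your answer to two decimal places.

CHF 422,445.45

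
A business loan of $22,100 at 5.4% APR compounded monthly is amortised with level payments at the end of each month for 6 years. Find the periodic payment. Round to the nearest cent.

Periodic rate i = 0.054/12 = 0.0045; n = 6 × 12 = 72 periods.
Annuity-PV factor = 61.383087; PMT = 22100 / 61.383087 = 360.0340

$360.03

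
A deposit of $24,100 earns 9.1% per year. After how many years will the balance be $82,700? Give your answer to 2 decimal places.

14.16 years

n = ln(82700/24100) / ln(1+0.091) = ln(3.43154) / 0.087095 = 14.1571 years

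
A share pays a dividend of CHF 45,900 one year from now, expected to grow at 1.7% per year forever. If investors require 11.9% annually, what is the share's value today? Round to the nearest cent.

CHF 450,000.00

PV = D₁/(r − g) = 45900/(0.119 − 0.017) = 450,000.0000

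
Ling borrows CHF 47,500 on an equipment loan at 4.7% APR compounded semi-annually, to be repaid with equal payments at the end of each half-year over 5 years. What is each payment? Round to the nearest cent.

CHF 5,385.31

Periodic rate i = 0.047/2 = 0.0235; n = 5 × 2 = 10 periods.
Annuity-PV factor = 8.820292; PMT = 47500 / 8.820292 = 5,385.3090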